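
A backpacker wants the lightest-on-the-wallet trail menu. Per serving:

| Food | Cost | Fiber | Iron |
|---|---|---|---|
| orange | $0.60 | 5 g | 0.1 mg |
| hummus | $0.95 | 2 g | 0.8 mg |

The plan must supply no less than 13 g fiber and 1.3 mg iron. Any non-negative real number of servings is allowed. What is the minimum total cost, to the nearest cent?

$2.53

For a min-cost LP with two ≥-constraints, a basic feasible solution has at most two positive variables.
orange only: max(13/5, 1.3/0.1) = 13 servings → $7.80.
hummus only: max(13/2, 1.3/0.8) = 6.5 servings → $6.17.
orange + hummus with both tight: 2.053 servings and 1.368 servings → $2.53.
The minimum over all feasible corners is $2.53.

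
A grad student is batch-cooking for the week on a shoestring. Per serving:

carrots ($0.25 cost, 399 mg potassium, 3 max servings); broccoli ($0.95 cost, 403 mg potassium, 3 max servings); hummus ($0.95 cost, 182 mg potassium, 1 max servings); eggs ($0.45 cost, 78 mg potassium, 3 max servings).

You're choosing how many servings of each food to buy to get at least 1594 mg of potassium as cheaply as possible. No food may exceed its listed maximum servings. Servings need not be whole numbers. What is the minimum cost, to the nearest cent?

$1.69

Cost per mg of potassium: carrots $0.0006, broccoli $0.0024, hummus $0.0052, eggs $0.0058.
Take 3 servings of carrots: +1197.0 mg potassium for $0.75 (total $0.75, still need 397.0 mg).
Take 0.9851 servings of broccoli: +397.0 mg potassium for $0.94 (total $1.69, still need 0.0 mg).
Filling from the cheapest source first is optimal under one linear minimum: $1.69.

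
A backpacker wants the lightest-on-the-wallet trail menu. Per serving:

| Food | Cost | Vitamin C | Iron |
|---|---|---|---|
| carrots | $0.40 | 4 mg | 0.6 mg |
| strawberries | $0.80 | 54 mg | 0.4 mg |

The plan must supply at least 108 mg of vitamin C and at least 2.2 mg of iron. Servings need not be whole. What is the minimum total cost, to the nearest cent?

A basic optimal solution has at most two foods positive. Try each food alone and each pair with both targets met exactly.
carrots only: max(108/4, 2.2/0.6) = 27 servings → $10.80.
strawberries only: max(108/54, 2.2/0.4) = 5.5 servings → $4.40.
carrots + strawberries with both tight: 2.455 servings and 1.818 servings → $2.44.
Cheapest feasible corner: $2.44.

$2.44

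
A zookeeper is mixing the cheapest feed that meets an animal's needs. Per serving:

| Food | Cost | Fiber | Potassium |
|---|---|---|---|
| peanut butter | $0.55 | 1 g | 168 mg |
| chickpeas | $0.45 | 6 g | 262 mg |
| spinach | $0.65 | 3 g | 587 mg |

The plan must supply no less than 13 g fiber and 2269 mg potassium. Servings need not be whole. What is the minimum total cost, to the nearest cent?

Minimising a linear cost over {fiber ≥ 13, potassium ≥ 2269, servings ≥ 0} — the optimum is at a vertex, using one or two foods.
peanut butter only: max(13/1, 2269/168) = 13.51 servings → $7.43.
chickpeas only: max(13/6, 2269/262) = 8.66 servings → $3.90.
spinach only: max(13/3, 2269/587) = 4.333 servings → $2.82.
peanut butter + chickpeas: intersection lies outside the first quadrant.
peanut butter + spinach with both tight: 9.928 servings and 1.024 servings → $6.13.
chickpeas + spinach with both tight: 0.3012 servings and 3.731 servings → $2.56.
Cheapest feasible corner: $2.56.

$2.56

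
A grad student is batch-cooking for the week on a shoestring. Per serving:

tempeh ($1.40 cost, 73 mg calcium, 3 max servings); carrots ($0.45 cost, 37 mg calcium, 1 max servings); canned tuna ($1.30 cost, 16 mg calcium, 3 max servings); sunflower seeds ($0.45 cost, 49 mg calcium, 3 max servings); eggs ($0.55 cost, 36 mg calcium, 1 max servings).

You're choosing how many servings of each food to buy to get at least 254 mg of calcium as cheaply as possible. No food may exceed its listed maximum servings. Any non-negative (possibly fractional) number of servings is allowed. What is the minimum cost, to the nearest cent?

$3.00

Cost per mg of calcium: sunflower seeds $0.0092, carrots $0.0122, eggs $0.0153, tempeh $0.0192, canned tuna $0.0813.
Take 3 servings of sunflower seeds: +147.0 mg calcium for $1.35 (total $1.35, still need 107.0 mg).
Take 1 serving of carrots: +37.0 mg calcium for $0.45 (total $1.80, still need 70.0 mg).
Take 1 serving of eggs: +36.0 mg calcium for $0.55 (total $2.35, still need 34.0 mg).
Take 0.4658 servings of tempeh: +34.0 mg calcium for $0.65 (total $3.00, still need 0.0 mg).
Filling from the cheapest source first is optimal under one linear minimum: $3.00.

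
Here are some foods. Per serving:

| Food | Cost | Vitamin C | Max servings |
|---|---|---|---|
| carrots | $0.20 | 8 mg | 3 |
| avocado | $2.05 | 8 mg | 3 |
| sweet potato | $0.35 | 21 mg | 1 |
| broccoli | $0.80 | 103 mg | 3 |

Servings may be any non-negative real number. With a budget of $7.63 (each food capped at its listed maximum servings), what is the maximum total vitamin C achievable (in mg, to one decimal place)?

370.7 mg

Vitamin C per dollar: broccoli 128.8, sweet potato 60, carrots 40, avocado 3.902.
Take 3 servings of broccoli: spends $2.40, +309.0 mg vitamin C (running total 309.0 mg).
Take 1 serving of sweet potato: spends $0.35, +21.0 mg vitamin C (running total 330.0 mg).
Take 3 servings of carrots: spends $0.60, +24.0 mg vitamin C (running total 354.0 mg).
Take 2.088 servings of avocado: spends $4.28, +16.7 mg vitamin C (running total 370.7 mg).
Filling greedily by vitamin C-per-dollar is optimal for one linear limit, giving 370.7 mg.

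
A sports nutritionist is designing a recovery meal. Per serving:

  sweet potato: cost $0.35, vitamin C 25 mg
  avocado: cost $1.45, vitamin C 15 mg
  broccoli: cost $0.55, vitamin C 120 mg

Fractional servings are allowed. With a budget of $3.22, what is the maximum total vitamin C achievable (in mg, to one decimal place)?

Vitamin C per dollar: broccoli 218.2, sweet potato 71.43, avocado 10.34.
With no serving limits, spend the whole cost allowance on broccoli: $3.22 / $0.55 × 120 mg = 702.5 mg.

702.5 mg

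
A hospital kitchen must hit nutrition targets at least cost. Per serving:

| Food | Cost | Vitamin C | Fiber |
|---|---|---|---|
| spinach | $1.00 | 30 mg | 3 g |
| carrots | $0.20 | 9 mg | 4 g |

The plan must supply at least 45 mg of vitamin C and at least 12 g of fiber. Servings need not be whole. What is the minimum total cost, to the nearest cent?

spinach only: max(45/30, 12/3) = 4 servings → $4.00.
carrots only: max(45/9, 12/4) = 5 servings → $1.00.
spinach + carrots with both tight: 0.7742 servings and 2.419 servings → $1.26.
So the least-cost plan costs $1.00.

$1.00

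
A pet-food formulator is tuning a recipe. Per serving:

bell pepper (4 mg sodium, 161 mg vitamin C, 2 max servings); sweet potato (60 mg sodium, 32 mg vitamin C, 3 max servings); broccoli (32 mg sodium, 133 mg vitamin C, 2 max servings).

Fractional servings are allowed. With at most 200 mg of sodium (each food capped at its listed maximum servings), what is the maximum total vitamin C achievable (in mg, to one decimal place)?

656.3 mg

Vitamin C per mg sodium: bell pepper 40.25, broccoli 4.156, sweet potato 0.5333.
Take 2 servings of bell pepper: uses 8 mg sodium, +322.0 mg vitamin C (running total 322.0 mg).
Take 2 servings of broccoli: uses 64 mg sodium, +266.0 mg vitamin C (running total 588.0 mg).
Take 2.133 servings of sweet potato: uses 128 mg sodium, +68.3 mg vitamin C (running total 656.3 mg).
Filling greedily by vitamin C-per-mg sodium is optimal for one linear limit, giving 656.3 mg.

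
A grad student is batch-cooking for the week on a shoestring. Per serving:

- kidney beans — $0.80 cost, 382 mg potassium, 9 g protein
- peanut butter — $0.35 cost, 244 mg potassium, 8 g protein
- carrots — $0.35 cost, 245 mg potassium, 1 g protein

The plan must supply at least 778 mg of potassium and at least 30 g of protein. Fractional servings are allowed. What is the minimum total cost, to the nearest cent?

$1.31

kidney beans only: max(778/382, 30/9) = 3.333 servings → $2.67.
peanut butter only: max(778/244, 30/8) = 3.75 servings → $1.31.
carrots only: max(778/245, 30/1) = 30 servings → $10.50.
kidney beans + peanut butter with both targets exact would need a negative amount; discard.
kidney beans + carrots: intersection lies outside the first quadrant.
peanut butter + carrots: the both-tight solution has a negative serving — not a feasible corner.
So the least-cost plan costs $1.31.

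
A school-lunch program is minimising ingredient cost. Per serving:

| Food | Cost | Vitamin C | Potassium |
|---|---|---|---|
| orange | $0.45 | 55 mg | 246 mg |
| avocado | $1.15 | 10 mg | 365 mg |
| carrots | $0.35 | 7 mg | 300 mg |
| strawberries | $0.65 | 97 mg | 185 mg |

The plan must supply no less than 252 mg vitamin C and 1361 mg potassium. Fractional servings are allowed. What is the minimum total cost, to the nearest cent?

$2.32

Check every corner: each single food scaled to meet both minima, and each pair solved so both constraints bind.
orange only: max(252/55, 1361/246) = 5.533 servings → $2.49.
avocado only: max(252/10, 1361/365) = 25.2 servings → $28.98.
carrots only: max(252/7, 1361/300) = 36 servings → $12.60.
strawberries only: max(252/97, 1361/185) = 7.357 servings → $4.78.
orange + avocado with both tight: 4.449 servings and 0.7302 servings → $2.84.
orange + carrots with both tight: 4.471 servings and 0.8704 servings → $2.32.
orange + strawberries: the both-tight solution has a negative serving — not a feasible corner.
avocado + carrots with both targets exact would need a negative amount; discard.
avocado + strawberries with both tight: 2.545 servings and 2.336 servings → $4.44.
carrots + strawberries with both tight: 3.071 servings and 2.376 servings → $2.62.
The minimum over all feasible corners is $2.32.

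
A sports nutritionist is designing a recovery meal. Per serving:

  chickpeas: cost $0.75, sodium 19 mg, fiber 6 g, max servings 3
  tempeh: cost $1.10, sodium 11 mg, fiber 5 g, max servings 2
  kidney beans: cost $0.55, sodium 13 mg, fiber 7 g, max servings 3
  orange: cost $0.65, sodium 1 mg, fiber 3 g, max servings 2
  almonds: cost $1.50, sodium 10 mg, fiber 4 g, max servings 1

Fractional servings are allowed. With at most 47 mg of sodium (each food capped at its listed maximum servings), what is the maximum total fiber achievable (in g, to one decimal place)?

Fiber per mg sodium: orange 3, kidney beans 0.5385, tempeh 0.4545, almonds 0.4, chickpeas 0.3158.
Take 2 servings of orange: uses 2 mg sodium, +6.0 g fiber (running total 6.0 g).
Take 3 servings of kidney beans: uses 39 mg sodium, +21.0 g fiber (running total 27.0 g).
Take 0.5455 servings of tempeh: uses 6 mg sodium, +2.7 g fiber (running total 29.7 g).
Filling greedily by fiber-per-mg sodium is optimal for one linear limit, giving 29.7 g.

29.7 g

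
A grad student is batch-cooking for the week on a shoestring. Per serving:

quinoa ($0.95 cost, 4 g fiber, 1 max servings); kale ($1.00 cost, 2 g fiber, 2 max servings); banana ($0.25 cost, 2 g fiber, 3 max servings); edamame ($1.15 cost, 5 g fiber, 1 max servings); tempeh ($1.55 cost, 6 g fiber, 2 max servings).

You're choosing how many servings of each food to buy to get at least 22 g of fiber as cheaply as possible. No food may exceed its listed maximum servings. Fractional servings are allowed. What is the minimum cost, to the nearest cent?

Cost per g of fiber: banana $0.1250, edamame $0.2300, quinoa $0.2375, tempeh $0.2583, kale $0.5000.
Take 3 servings of banana: +6.0 g fiber for $0.75 (total $0.75, still need 16.0 g).
Take 1 serving of edamame: +5.0 g fiber for $1.15 (total $1.90, still need 11.0 g).
Take 1 serving of quinoa: +4.0 g fiber for $0.95 (total $2.85, still need 7.0 g).
Take 1.167 servings of tempeh: +7.0 g fiber for $1.81 (total $4.66, still need 0.0 g).
Greedy by cheapest-per-g is optimal for a single linear constraint, so the minimum cost is $4.66.

$4.66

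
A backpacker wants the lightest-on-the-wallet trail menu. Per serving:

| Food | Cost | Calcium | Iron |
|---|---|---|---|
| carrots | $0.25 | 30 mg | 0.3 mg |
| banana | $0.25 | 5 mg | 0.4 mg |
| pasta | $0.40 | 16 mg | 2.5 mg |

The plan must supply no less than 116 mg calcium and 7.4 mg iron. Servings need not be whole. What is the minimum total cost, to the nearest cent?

$1.68

This is a tiny linear program; its minimum lies at a vertex of the feasible set. List the vertices and price them.
carrots only: max(116/30, 7.4/0.3) = 24.67 servings → $6.17.
banana only: max(116/5, 7.4/0.4) = 23.2 servings → $5.80.
pasta only: max(116/16, 7.4/2.5) = 7.25 servings → $2.90.
carrots + banana with both tight: 0.8952 servings and 17.83 servings → $4.68.
carrots + pasta with both tight: 2.444 servings and 2.667 servings → $1.68.
banana + pasta: intersection lies outside the first quadrant.
Cheapest feasible corner: $1.68.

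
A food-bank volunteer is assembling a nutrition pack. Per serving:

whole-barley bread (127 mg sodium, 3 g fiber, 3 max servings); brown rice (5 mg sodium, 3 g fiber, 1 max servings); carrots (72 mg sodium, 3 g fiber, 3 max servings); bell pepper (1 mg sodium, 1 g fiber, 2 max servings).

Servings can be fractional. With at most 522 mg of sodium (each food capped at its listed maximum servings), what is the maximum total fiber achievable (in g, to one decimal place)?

Fiber per mg sodium: bell pepper 1, brown rice 0.6, carrots 0.04167, whole-barley bread 0.02362.
Take 2 servings of bell pepper: uses 2 mg sodium, +2.0 g fiber (running total 2.0 g).
Take 1 serving of brown rice: uses 5 mg sodium, +3.0 g fiber (running total 5.0 g).
Take 3 servings of carrots: uses 216 mg sodium, +9.0 g fiber (running total 14.0 g).
Take 2.354 servings of whole-barley bread: uses 299 mg sodium, +7.1 g fiber (running total 21.1 g).
Greedy by best ratio exhausts the sodium allowance optimally: 21.1 g.

21.1 g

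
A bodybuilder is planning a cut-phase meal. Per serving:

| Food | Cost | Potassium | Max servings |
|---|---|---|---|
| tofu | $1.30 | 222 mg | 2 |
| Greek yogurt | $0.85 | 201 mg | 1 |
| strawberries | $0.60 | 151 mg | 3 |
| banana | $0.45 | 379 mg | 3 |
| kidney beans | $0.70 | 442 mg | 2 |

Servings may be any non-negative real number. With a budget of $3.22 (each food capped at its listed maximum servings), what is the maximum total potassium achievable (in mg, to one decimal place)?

2139.3 mg

Potassium per dollar: banana 842.2, kidney beans 631.4, strawberries 251.7, Greek yogurt 236.5, tofu 170.8.
Take 3 servings of banana: spends $1.35, +1137.0 mg potassium (running total 1137.0 mg).
Take 2 servings of kidney beans: spends $1.40, +884.0 mg potassium (running total 2021.0 mg).
Take 0.7833 servings of strawberries: spends $0.47, +118.3 mg potassium (running total 2139.3 mg).
Filling greedily by potassium-per-dollar is optimal for one linear limit, giving 2139.3 mg.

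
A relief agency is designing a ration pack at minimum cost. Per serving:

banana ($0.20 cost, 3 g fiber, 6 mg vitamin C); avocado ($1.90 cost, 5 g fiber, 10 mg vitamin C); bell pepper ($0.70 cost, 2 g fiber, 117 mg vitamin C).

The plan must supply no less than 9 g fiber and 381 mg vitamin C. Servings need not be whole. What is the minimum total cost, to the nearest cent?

An LP optimum is at a vertex; with two nutrient constraints at most two foods are used. Check each candidate.
banana only: max(9/3, 381/6) = 63.5 servings → $12.70.
avocado only: max(9/5, 381/10) = 38.1 servings → $72.39.
bell pepper only: max(9/2, 381/117) = 4.5 servings → $3.15.
banana + avocado (both tight): parallel constraints — no distinct corner.
banana + bell pepper with both tight: 0.8584 servings and 3.212 servings → $2.42.
avocado + bell pepper with both tight: 0.515 servings and 3.212 servings → $3.23.
Cheapest feasible corner: $2.42.

$2.42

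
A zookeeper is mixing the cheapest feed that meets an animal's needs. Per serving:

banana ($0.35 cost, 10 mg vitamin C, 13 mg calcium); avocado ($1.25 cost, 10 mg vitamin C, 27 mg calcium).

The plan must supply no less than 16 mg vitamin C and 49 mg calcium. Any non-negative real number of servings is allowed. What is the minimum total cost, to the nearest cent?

$1.32

This is a tiny linear program; its minimum lies at a vertex of the feasible set. List the vertices and price them.
banana only: max(16/10, 49/13) = 3.769 servings → $1.32.
avocado only: max(16/10, 49/27) = 1.815 servings → $2.27.
banana + avocado: intersection lies outside the first quadrant.
The minimum over all feasible corners is $1.32.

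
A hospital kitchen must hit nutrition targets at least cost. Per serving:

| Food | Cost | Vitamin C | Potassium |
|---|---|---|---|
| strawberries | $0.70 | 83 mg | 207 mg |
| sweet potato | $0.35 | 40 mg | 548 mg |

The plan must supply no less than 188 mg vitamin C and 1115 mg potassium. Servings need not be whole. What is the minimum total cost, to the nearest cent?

$1.60

Minimising a linear cost over {vitamin C ≥ 188, potassium ≥ 1115, servings ≥ 0} — the optimum is at a vertex, using one or two foods.
strawberries only: max(188/83, 1115/207) = 5.386 servings → $3.77.
sweet potato only: max(188/40, 1115/548) = 4.7 servings → $1.65.
strawberries + sweet potato with both tight: 1.57 servings and 1.441 servings → $1.60.
Cheapest feasible corner: $1.60.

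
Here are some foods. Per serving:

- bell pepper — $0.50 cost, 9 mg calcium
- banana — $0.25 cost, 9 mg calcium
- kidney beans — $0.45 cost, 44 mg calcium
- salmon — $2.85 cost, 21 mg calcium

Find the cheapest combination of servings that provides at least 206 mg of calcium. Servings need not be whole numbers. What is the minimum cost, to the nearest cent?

Cost per mg of calcium: kidney beans $0.0102, banana $0.0278, bell pepper $0.0556, salmon $0.1357.
With no serving limits, use only kidney beans: 206 mg / 44 mg = 4.682 servings × $0.45 = $2.11.

$2.11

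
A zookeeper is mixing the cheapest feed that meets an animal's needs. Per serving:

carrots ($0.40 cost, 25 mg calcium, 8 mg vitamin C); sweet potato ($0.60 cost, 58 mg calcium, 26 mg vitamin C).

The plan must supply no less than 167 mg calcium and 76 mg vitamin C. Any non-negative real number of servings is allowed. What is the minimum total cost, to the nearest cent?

$1.75

A basic optimal solution has at most two foods positive. Try each food alone and each pair with both targets met exactly.
carrots only: max(167/25, 76/8) = 9.5 servings → $3.80.
sweet potato only: max(167/58, 76/26) = 2.923 servings → $1.75.
carrots + sweet potato: intersection lies outside the first quadrant.
So the least-cost plan costs $1.75.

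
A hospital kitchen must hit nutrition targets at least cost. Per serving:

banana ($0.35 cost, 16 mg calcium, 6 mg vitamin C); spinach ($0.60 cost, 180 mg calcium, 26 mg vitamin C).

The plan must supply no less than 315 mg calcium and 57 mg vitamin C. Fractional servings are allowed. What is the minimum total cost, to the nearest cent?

$1.32

At the optimum either one food covers both requirements or two foods hit both targets exactly; no other combination can be cheaper.
banana only: max(315/16, 57/6) = 19.69 servings → $6.89.
spinach only: max(315/180, 57/26) = 2.192 servings → $1.32.
banana + spinach with both tight: 3.117 servings and 1.473 servings → $1.97.
So the least-cost plan costs $1.32.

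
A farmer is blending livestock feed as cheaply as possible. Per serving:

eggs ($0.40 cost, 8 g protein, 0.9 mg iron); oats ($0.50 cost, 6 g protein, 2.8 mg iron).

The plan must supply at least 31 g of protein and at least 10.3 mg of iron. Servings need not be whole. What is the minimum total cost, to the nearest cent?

An LP optimum is at a vertex; with two nutrient constraints at most two foods are used. Check each candidate.
eggs only: max(31/8, 10.3/0.9) = 11.44 servings → $4.58.
oats only: max(31/6, 10.3/2.8) = 5.167 servings → $2.58.
eggs + oats with both tight: 1.471 servings and 3.206 servings → $2.19.
So the least-cost plan costs $2.19.

$2.19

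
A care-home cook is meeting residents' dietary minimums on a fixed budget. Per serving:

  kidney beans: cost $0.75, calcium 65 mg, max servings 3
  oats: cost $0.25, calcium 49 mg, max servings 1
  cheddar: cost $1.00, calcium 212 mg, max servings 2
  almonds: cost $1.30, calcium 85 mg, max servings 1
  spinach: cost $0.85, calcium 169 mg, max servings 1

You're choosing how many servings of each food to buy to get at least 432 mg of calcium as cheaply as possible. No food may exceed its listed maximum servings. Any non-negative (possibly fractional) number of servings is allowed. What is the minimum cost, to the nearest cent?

Cost per mg of calcium: cheddar $0.0047, spinach $0.0050, oats $0.0051, kidney beans $0.0115, almonds $0.0153.
Take 2 servings of cheddar: +424.0 mg calcium for $2.00 (total $2.00, still need 8.0 mg).
Take 0.04734 servings of spinach: +8.0 mg calcium for $0.04 (total $2.04, still need 0.0 mg).
Greedy by cheapest-per-mg is optimal for a single linear constraint, so the minimum cost is $2.04.

$2.04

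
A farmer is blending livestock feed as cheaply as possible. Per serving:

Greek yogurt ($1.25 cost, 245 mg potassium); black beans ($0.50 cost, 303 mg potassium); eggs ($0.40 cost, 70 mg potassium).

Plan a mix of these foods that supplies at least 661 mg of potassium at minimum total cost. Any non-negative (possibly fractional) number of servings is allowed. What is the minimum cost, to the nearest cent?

$1.09

Cost per mg of potassium: black beans $0.0017, Greek yogurt $0.0051, eggs $0.0057.
With no serving limits, use only black beans: 661 mg / 303 mg = 2.182 servings × $0.50 = $1.09.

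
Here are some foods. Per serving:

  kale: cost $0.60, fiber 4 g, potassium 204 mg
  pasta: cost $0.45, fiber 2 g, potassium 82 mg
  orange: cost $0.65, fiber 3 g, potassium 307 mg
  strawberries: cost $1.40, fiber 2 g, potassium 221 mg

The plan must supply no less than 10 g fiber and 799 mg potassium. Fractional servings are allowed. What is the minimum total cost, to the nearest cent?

$1.88

Minimising a linear cost over {fiber ≥ 10, potassium ≥ 799, servings ≥ 0} — the optimum is at a vertex, using one or two foods.
kale only: max(10/4, 799/204) = 3.917 servings → $2.35.
pasta only: max(10/2, 799/82) = 9.744 servings → $4.38.
orange only: max(10/3, 799/307) = 3.333 servings → $2.17.
strawberries only: max(10/2, 799/221) = 5 servings → $7.00.
kale + pasta with both targets exact would need a negative amount; discard.
kale + orange with both tight: 1.093 servings and 1.877 servings → $1.88.
kale + strawberries with both tight: 1.286 servings and 2.429 servings → $4.17.
pasta + orange with both tight: 1.829 servings and 2.114 servings → $2.20.
pasta + strawberries with both tight: 2.201 servings and 2.799 servings → $4.91.
orange + strawberries: the both-tight solution has a negative serving — not a feasible corner.
So the least-cost plan costs $1.88.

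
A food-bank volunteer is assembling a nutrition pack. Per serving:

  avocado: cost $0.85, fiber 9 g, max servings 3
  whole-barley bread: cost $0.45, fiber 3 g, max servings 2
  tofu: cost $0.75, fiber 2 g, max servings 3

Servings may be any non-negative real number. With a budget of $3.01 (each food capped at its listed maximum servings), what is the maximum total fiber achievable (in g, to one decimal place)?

Fiber per dollar: avocado 10.59, whole-barley bread 6.667, tofu 2.667.
Take 3 servings of avocado: spends $2.55, +27.0 g fiber (running total 27.0 g).
Take 1.022 servings of whole-barley bread: spends $0.46, +3.1 g fiber (running total 30.1 g).
Greedy by best ratio exhausts the cost allowance optimally: 30.1 g.

30.1 g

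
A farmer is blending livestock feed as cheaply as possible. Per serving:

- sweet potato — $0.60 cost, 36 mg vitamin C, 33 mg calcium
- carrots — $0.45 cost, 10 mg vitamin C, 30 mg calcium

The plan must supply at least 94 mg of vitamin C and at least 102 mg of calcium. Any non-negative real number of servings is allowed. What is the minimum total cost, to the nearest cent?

With two linear requirements the optimum uses one or two foods; enumerate the corners.
sweet potato only: max(94/36, 102/33) = 3.091 servings → $1.85.
carrots only: max(94/10, 102/30) = 9.4 servings → $4.23.
sweet potato + carrots with both tight: 2.4 servings and 0.76 servings → $1.78.
The minimum over all feasible corners is $1.78.

$1.78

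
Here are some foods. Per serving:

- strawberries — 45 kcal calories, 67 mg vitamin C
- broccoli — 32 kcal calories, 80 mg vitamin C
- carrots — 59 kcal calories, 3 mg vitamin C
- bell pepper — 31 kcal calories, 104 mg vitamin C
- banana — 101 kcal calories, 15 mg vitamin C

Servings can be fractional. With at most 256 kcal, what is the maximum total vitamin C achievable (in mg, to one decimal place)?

858.8 mg

Vitamin C per kcal: bell pepper 3.355, broccoli 2.5, strawberries 1.489, banana 0.1485, carrots 0.05085.
With no serving limits, spend the whole calories allowance on bell pepper: 256 kcal / 31 kcal × 104 mg = 858.8 mg.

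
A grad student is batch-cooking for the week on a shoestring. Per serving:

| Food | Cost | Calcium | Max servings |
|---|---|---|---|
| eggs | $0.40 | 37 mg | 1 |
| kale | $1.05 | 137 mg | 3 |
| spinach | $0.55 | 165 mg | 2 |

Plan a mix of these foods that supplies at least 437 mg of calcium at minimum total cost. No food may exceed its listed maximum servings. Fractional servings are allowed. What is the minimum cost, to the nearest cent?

Cost per mg of calcium: spinach $0.0033, kale $0.0077, eggs $0.0108.
Take 2 servings of spinach: +330.0 mg calcium for $1.10 (total $1.10, still need 107.0 mg).
Take 0.781 servings of kale: +107.0 mg calcium for $0.82 (total $1.92, still need 0.0 mg).
Filling from the cheapest source first is optimal under one linear minimum: $1.92.

$1.92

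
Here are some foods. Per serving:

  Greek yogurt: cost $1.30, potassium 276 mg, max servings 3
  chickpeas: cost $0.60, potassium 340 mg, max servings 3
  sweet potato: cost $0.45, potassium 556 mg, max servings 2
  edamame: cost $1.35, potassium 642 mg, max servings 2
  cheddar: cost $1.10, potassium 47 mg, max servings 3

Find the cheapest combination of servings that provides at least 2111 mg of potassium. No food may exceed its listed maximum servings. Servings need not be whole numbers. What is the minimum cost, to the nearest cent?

Cost per mg of potassium: sweet potato $0.0008, chickpeas $0.0018, edamame $0.0021, Greek yogurt $0.0047, cheddar $0.0234.
Take 2 servings of sweet potato: +1112.0 mg potassium for $0.90 (total $0.90, still need 999.0 mg).
Take 2.938 servings of chickpeas: +999.0 mg potassium for $1.76 (total $2.66, still need 0.0 mg).
Greedy by cheapest-per-mg is optimal for a single linear constraint, so the minimum cost is $2.66.

$2.66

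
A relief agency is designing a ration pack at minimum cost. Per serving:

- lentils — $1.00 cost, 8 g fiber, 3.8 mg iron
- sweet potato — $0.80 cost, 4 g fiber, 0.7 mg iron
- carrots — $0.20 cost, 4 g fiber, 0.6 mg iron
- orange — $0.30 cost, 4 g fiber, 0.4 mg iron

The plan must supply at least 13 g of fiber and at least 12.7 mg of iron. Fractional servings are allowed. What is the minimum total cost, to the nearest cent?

$3.34

Compare the cost at each extreme point of the feasible region.
lentils only: max(13/8, 12.7/3.8) = 3.342 servings → $3.34.
sweet potato only: max(13/4, 12.7/0.7) = 18.14 servings → $14.51.
carrots only: max(13/4, 12.7/0.6) = 21.17 servings → $4.23.
orange only: max(13/4, 12.7/0.4) = 31.75 servings → $9.53.
lentils + sweet potato with both targets exact would need a negative amount; discard.
lentils + carrots with both targets exact would need a negative amount; discard.
lentils + orange with both targets exact would need a negative amount; discard.
sweet potato + carrots: the both-tight solution has a negative serving — not a feasible corner.
sweet potato + orange with both targets exact would need a negative amount; discard.
carrots + orange: intersection lies outside the first quadrant.
So the least-cost plan costs $3.34.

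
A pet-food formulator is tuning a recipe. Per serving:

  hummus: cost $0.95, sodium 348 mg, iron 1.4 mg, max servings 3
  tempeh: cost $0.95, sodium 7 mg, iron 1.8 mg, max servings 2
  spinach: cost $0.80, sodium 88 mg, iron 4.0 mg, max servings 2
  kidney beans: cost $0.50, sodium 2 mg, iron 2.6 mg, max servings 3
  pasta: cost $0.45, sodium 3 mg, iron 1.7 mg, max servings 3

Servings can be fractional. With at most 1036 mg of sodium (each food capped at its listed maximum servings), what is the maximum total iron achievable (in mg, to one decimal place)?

Iron per mg sodium: kidney beans 1.3, pasta 0.5667, tempeh 0.2571, spinach 0.04545, hummus 0.004023.
Take 3 servings of kidney beans: uses 6 mg sodium, +7.8 mg iron (running total 7.8 mg).
Take 3 servings of pasta: uses 9 mg sodium, +5.1 mg iron (running total 12.9 mg).
Take 2 servings of tempeh: uses 14 mg sodium, +3.6 mg iron (running total 16.5 mg).
Take 2 servings of spinach: uses 176 mg sodium, +8.0 mg iron (running total 24.5 mg).
Take 2.388 servings of hummus: uses 831 mg sodium, +3.3 mg iron (running total 27.8 mg).
Filling greedily by iron-per-mg sodium is optimal for one linear limit, giving 27.8 mg.

27.8 mg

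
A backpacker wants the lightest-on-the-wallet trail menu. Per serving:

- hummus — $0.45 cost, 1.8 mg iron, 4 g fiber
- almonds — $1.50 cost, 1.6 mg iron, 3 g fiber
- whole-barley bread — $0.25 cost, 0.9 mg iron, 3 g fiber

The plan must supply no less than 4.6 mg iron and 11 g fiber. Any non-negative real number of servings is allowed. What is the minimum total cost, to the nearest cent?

$1.17

At the optimum either one food covers both requirements or two foods hit both targets exactly; no other combination can be cheaper.
hummus only: max(4.6/1.8, 11/4) = 2.75 servings → $1.24.
almonds only: max(4.6/1.6, 11/3) = 3.667 servings → $5.50.
whole-barley bread only: max(4.6/0.9, 11/3) = 5.111 servings → $1.28.
hummus + almonds: the both-tight solution has a negative serving — not a feasible corner.
hummus + whole-barley bread with both tight: 2.167 servings and 0.7778 servings → $1.17.
almonds + whole-barley bread with both tight: 1.857 servings and 1.81 servings → $3.24.
Cheapest feasible corner: $1.17.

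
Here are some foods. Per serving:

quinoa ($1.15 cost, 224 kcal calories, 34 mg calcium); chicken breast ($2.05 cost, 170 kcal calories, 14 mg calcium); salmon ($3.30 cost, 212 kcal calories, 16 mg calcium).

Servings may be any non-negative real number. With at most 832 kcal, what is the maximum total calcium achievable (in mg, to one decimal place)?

126.3 mg

Calcium per kcal: quinoa 0.1518, chicken breast 0.08235, salmon 0.07547.
With no serving limits, spend the whole calories allowance on quinoa: 832 kcal / 224 kcal × 34 mg = 126.3 mg.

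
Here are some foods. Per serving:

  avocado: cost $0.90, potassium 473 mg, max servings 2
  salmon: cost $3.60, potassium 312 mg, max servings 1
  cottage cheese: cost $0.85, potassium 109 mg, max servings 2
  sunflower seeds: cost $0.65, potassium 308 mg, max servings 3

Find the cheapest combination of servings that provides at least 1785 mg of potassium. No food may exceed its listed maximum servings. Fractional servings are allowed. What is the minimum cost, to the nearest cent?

Cost per mg of potassium: avocado $0.0019, sunflower seeds $0.0021, cottage cheese $0.0078, salmon $0.0115.
Take 2 servings of avocado: +946.0 mg potassium for $1.80 (total $1.80, still need 839.0 mg).
Take 2.724 servings of sunflower seeds: +839.0 mg potassium for $1.77 (total $3.57, still need 0.0 mg).
Greedy by cheapest-per-mg is optimal for a single linear constraint, so the minimum cost is $3.57.

$3.57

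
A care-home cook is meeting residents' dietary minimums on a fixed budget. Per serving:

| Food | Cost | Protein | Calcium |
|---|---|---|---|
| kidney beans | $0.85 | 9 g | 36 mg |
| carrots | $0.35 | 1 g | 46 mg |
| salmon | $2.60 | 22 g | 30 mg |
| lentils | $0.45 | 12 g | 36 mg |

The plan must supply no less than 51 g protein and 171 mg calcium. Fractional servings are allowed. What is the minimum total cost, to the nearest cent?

Minimising a linear cost over {protein ≥ 51, calcium ≥ 171, servings ≥ 0} — the optimum is at a vertex, using one or two foods.
kidney beans only: max(51/9, 171/36) = 5.667 servings → $4.82.
carrots only: max(51/1, 171/46) = 51 servings → $17.85.
salmon only: max(51/22, 171/30) = 5.7 servings → $14.82.
lentils only: max(51/12, 171/36) = 4.75 servings → $2.14.
kidney beans + carrots with both targets exact would need a negative amount; discard.
kidney beans + salmon with both tight: 4.276 servings and 0.569 servings → $5.11.
kidney beans + lentils with both tight: 2 servings and 2.75 servings → $2.94.
carrots + salmon with both tight: 2.273 servings and 2.215 servings → $6.55.
carrots + lentils with both tight: 0.4186 servings and 4.215 servings → $2.04.
salmon + lentils: the both-tight solution has a negative serving — not a feasible corner.
The minimum over all feasible corners is $2.04.

$2.04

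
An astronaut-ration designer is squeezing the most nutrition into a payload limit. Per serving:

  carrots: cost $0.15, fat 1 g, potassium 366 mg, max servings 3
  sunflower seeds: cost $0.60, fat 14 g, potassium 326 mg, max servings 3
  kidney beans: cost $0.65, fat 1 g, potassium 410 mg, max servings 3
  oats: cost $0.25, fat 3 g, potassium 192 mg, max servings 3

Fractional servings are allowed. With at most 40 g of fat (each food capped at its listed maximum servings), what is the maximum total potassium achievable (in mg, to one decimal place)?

3486.1 mg

Potassium per g fat: kidney beans 410, carrots 366, oats 64, sunflower seeds 23.29.
Take 3 servings of kidney beans: uses 3 g fat, +1230.0 mg potassium (running total 1230.0 mg).
Take 3 servings of carrots: uses 3 g fat, +1098.0 mg potassium (running total 2328.0 mg).
Take 3 servings of oats: uses 9 g fat, +576.0 mg potassium (running total 2904.0 mg).
Take 1.786 servings of sunflower seeds: uses 25 g fat, +582.1 mg potassium (running total 3486.1 mg).
Filling greedily by potassium-per-g fat is optimal for one linear limit, giving 3486.1 mg.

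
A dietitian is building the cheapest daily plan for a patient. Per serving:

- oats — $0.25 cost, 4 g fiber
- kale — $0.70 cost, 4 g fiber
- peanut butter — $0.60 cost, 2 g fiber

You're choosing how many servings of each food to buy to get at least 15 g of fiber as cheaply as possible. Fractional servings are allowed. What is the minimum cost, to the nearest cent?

Cost per g of fiber: oats $0.0625, kale $0.1750, peanut butter $0.3000.
With no serving limits, use only oats: 15 g / 4 g = 3.75 servings × $0.25 = $0.94.

$0.94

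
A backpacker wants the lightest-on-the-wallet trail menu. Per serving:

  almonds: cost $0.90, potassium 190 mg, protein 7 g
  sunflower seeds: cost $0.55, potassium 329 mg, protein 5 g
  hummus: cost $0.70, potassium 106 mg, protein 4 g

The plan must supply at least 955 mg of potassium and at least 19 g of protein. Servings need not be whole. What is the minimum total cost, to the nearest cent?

With two linear requirements the optimum uses one or two foods; enumerate the corners.
almonds only: max(955/190, 19/7) = 5.026 servings → $4.52.
sunflower seeds only: max(955/329, 19/5) = 3.8 servings → $2.09.
hummus only: max(955/106, 19/4) = 9.009 servings → $6.31.
almonds + sunflower seeds with both tight: 1.091 servings and 2.273 servings → $2.23.
almonds + hummus with both targets exact would need a negative amount; discard.
sunflower seeds + hummus with both tight: 2.298 servings and 1.878 servings → $2.58.
The minimum over all feasible corners is $2.09.

$2.09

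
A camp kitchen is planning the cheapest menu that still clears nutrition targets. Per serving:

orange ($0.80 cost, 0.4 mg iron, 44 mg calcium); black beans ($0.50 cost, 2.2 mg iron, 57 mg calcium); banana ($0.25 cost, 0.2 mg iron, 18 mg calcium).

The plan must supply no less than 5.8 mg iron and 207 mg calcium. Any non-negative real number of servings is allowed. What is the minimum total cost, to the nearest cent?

$1.82

This is a tiny linear program; its minimum lies at a vertex of the feasible set. List the vertices and price them.
orange only: max(5.8/0.4, 207/44) = 14.5 servings → $11.60.
black beans only: max(5.8/2.2, 207/57) = 3.632 servings → $1.82.
banana only: max(5.8/0.2, 207/18) = 29 servings → $7.25.
orange + black beans with both tight: 1.686 servings and 2.33 servings → $2.51.
orange + banana with both targets exact would need a negative amount; discard.
black beans + banana with both tight: 2.234 servings and 4.426 servings → $2.22.
So the least-cost plan costs $1.82.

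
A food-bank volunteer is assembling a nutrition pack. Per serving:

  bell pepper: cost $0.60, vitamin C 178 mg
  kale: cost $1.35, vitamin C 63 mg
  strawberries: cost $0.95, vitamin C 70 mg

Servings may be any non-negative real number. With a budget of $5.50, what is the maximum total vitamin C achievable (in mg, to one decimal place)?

1631.7 mg

Vitamin C per dollar: bell pepper 296.7, strawberries 73.68, kale 46.67.
With no serving limits, spend the whole cost allowance on bell pepper: $5.50 / $0.60 × 178 mg = 1631.7 mg.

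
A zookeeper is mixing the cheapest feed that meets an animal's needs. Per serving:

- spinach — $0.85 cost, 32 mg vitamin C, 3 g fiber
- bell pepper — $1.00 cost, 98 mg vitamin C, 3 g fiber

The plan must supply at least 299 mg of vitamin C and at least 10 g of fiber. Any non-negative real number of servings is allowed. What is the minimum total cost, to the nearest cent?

$3.27

An LP optimum is at a vertex; with two nutrient constraints at most two foods are used. Check each candidate.
spinach only: max(299/32, 10/3) = 9.344 servings → $7.94.
bell pepper only: max(299/98, 10/3) = 3.333 servings → $3.33.
spinach + bell pepper with both tight: 0.4192 servings and 2.914 servings → $3.27.
So the least-cost plan costs $3.27.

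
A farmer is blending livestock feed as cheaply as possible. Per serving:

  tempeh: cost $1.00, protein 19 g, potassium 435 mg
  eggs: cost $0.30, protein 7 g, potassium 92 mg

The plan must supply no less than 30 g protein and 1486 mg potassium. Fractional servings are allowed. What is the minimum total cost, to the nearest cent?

This is a tiny linear program; its minimum lies at a vertex of the feasible set. List the vertices and price them.
tempeh only: max(30/19, 1486/435) = 3.416 servings → $3.42.
eggs only: max(30/7, 1486/92) = 16.15 servings → $4.85.
tempeh + eggs with both targets exact would need a negative amount; discard.
The minimum over all feasible corners is $3.42.

$3.42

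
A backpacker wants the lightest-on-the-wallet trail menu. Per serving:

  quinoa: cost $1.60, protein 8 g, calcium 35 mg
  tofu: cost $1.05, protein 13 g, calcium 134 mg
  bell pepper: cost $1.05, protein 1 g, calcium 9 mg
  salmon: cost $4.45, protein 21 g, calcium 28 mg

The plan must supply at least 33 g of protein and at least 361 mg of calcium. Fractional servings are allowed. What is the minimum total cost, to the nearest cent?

Check every corner: each single food scaled to meet both minima, and each pair solved so both constraints bind.
quinoa only: max(33/8, 361/35) = 10.31 servings → $16.50.
tofu only: max(33/13, 361/134) = 2.694 servings → $2.83.
bell pepper only: max(33/1, 361/9) = 40.11 servings → $42.12.
salmon only: max(33/21, 361/28) = 12.89 servings → $57.37.
quinoa + tofu: the both-tight solution has a negative serving — not a feasible corner.
quinoa + bell pepper with both targets exact would need a negative amount; discard.
quinoa + salmon: intersection lies outside the first quadrant.
tofu + bell pepper: the both-tight solution has a negative serving — not a feasible corner.
tofu + salmon with both targets exact would need a negative amount; discard.
bell pepper + salmon: the both-tight solution has a negative serving — not a feasible corner.
The minimum over all feasible corners is $2.83.

$2.83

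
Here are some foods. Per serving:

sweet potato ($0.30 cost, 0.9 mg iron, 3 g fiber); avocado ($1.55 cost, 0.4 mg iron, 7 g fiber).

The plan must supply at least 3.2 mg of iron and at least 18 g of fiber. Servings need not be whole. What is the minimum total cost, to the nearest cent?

With two linear requirements the optimum uses one or two foods; enumerate the corners.
sweet potato only: max(3.2/0.9, 18/3) = 6 servings → $1.80.
avocado only: max(3.2/0.4, 18/7) = 8 servings → $12.40.
sweet potato + avocado with both tight: 2.98 servings and 1.294 servings → $2.90.
The minimum over all feasible corners is $1.80.

$1.80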